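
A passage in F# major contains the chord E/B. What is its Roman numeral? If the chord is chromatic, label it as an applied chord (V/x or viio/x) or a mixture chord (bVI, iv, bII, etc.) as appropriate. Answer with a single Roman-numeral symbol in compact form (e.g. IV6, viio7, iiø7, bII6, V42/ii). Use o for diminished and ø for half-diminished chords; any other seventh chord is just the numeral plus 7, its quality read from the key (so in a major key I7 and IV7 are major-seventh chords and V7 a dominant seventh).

bVII64

Stacked in thirds the chord is E-G#-B: a major triad on E.
E is the lowered seventh degree of F# major (diatonic 7 would be E#). This is a major triad on the lowered seventh degree (the subtonic), borrowed from the parallel minor.
With B in the bass the chord is in second inversion, so the figured bass is 64.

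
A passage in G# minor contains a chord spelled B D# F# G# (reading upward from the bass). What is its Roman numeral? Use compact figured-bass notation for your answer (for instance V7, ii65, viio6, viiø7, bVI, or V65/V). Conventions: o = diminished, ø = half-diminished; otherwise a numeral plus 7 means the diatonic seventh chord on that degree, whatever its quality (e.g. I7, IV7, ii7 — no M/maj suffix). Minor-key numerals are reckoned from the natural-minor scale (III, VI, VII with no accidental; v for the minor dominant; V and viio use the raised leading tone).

i65

Stacked in thirds the chord is G#-B-D#-F#: a minor seventh chord on G#.
G# is scale degree 1 in G# minor, and a minor seventh chord on that degree is written i7.
With B in the bass the chord is in first inversion, so the figured bass is 65.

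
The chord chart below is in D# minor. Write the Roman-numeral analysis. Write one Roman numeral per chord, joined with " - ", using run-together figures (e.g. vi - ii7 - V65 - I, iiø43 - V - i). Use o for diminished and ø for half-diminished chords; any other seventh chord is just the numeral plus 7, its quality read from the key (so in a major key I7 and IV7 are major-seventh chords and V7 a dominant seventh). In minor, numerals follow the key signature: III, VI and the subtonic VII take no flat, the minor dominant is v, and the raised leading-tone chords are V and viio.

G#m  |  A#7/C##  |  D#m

iv - V65 - i

G#m has root G#, degree 4 in D# minor, so iv.
A#7/C##: root A# is the dominant; dominant seventh chord there is V65.
D#m: minor triad on D# = scale degree 1 → i.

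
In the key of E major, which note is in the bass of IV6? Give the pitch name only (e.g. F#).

IV in E major has root A; the chord is A-C#-E.
The figure 6 means first inversion — the third is in the bass.

C#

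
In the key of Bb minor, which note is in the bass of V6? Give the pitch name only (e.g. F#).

A

V in Bb minor has root F; the chord is F-A-C.
The figure 6 means first inversion — the third is in the bass.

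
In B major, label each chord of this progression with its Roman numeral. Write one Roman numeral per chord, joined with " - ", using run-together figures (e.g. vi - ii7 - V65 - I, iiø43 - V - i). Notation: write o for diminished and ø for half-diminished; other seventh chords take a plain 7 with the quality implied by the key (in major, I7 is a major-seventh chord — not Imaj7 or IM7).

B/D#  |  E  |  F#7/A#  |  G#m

B/D#: root B is the tonic; major triad there is I6.
E has root E, degree 4 in B major, so IV.
F#7/A#: dominant seventh chord on F# = scale degree 5 → V65.
G#m: minor triad on G# = scale degree 6 → vi.

I6 - IV - V65 - vi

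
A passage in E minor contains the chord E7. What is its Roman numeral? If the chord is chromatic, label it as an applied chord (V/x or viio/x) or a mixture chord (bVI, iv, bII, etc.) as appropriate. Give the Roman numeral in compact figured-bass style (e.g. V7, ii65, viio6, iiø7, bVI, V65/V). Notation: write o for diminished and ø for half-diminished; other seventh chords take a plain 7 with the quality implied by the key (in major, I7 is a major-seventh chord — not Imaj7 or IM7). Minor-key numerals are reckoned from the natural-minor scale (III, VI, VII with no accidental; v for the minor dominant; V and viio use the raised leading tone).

Stacked in thirds the chord is E-G#-B-D: a dominant seventh chord on E.
E is not a diatonic chord root with this quality in E minor, but it lies a perfect fifth above A (iv), so the chord functions as an applied dominant of iv.

V7/iv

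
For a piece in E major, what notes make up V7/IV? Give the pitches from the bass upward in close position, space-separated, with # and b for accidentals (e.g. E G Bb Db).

E G# B D

V7/IV is a secondary dominant — the dominant seventh of IV. IV in E major is A, so the applied chord's root is E, a perfect fifth above.
Building a dominant seventh chord on E gives E-G#-B-D.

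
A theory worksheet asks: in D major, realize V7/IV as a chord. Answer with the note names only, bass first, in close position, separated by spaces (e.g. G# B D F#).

D F# A C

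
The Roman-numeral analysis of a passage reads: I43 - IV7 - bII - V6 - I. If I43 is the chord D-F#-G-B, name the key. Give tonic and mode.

G major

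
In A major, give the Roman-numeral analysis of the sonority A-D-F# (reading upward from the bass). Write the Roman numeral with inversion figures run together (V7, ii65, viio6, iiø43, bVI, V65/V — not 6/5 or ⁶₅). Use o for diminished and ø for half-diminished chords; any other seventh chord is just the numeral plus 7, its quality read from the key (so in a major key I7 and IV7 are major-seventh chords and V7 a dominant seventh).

IV64

Stacked in thirds the chord is D-F#-A: a major triad on D.
D is scale degree 4 in A major, and a major triad on that degree is written IV.
With A in the bass the chord is in second inversion, so the figured bass is 64.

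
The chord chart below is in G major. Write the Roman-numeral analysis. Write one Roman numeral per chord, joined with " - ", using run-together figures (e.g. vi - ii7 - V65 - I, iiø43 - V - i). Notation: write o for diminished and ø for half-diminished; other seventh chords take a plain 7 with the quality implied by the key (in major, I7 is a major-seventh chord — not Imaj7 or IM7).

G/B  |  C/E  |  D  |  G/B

G/B has root G, degree 1 in G major, so I6.
C/E: major triad on C = scale degree 4 → IV6.
D has root D, degree 5 in G major, so V.
G/B: root G is the tonic; major triad there is I6.

I6 - IV6 - V - I6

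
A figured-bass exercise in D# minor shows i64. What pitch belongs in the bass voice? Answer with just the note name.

A#

i in D# minor has root D#; the chord is D#-F#-A#.
The figure 64 means second inversion — the fifth is in the bass.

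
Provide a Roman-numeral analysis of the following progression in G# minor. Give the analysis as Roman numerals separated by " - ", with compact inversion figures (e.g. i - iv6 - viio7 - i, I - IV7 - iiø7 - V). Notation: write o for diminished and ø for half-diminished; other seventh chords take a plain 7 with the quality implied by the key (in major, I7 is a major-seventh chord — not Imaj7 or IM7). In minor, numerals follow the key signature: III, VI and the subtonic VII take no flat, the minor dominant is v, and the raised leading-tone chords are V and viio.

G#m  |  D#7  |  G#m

i - V7 - i

G#m: root G# is the tonic; minor triad there is i.
D#7 has root D#, degree 5 in G# minor, so V7.
G#m: minor triad on G# = scale degree 1 → i.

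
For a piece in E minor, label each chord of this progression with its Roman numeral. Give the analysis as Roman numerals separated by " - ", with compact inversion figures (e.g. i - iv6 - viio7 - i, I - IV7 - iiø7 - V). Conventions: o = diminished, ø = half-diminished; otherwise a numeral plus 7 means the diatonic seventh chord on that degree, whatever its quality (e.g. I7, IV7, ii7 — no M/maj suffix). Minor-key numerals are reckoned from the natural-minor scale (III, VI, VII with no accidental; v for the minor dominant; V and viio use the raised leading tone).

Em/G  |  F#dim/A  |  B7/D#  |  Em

Em/G: minor triad on E = scale degree 1 → i6.
F#dim/A: root F# is the supertonic; diminished triad there is iio6.
B7/D# has root B, degree 5 in E minor, so V65.
Em has root E, degree 1 in E minor, so i.

i6 - iio6 - V65 - i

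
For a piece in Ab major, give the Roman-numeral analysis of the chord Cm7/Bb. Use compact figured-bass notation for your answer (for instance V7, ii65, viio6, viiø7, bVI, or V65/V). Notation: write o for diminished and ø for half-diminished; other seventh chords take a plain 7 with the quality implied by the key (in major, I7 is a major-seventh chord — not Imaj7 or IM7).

iii42

The pitches C-Eb-G-Bb form a minor seventh chord rooted on C.
In Ab major, C is the mediant; the diatonic minor seventh chord there is iii7.
With Bb in the bass the chord is in third inversion, so the figured bass is 42.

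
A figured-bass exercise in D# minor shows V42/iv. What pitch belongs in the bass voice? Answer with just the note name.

C#

The applied chord V42/iv is rooted on D#: D#-F##-A#-C#.
The figure 42 means third inversion — the seventh is in the bass.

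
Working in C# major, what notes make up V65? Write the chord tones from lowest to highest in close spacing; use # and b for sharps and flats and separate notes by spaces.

B# D# F# G#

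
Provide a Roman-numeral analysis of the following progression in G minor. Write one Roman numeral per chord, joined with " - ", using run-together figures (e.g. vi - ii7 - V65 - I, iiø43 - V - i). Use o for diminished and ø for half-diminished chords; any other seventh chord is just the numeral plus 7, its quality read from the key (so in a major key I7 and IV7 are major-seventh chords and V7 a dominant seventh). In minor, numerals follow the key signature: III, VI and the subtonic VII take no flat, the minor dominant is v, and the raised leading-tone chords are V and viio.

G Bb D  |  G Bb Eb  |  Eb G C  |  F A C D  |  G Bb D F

i - VI6 - iv6 - v65 - i7

G-Bb-D: minor triad on G = scale degree 1 → i.
G-Bb-Eb: root Eb is the submediant; major triad there is VI6.
Eb-G-C has root C, degree 4 in G minor, so iv6.
F-A-C-D: minor seventh chord on D = scale degree 5 → v65.
G-Bb-D-F: root G is the tonic; minor seventh chord there is i7.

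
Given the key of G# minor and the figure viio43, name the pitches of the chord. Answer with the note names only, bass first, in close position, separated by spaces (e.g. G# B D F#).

In G# minor, the leading-tone chord is built on the raised seventh degree, F##.
That chord is spelled F##-A#-C#-E.
With the 43 figure the chord is in second inversion; from the bass C# upward in close position it reads C#-E-F##-A#.

C# E F## A#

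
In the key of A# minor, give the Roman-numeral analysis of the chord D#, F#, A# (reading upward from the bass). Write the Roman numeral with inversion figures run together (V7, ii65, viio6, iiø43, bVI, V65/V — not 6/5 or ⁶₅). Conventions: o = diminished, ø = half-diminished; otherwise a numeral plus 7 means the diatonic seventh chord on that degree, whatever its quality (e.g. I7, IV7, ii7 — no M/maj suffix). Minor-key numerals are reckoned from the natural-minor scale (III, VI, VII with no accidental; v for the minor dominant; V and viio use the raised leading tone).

iv

The pitches D#-F#-A# form a minor triad rooted on D#.
D# is scale degree 4 in A# minor, and a minor triad on that degree is written iv.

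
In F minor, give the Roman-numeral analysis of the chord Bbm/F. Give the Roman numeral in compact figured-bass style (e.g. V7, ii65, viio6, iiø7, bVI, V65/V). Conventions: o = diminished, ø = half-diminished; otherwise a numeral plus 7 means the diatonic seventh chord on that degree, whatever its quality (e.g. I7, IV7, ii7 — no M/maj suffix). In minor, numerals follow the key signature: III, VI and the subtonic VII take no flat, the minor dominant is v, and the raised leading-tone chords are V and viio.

iv64

The pitches Bb-Db-F form a minor triad rooted on Bb.
Bb is scale degree 4 in F minor, and a minor triad on that degree is written iv.
With F in the bass the chord is in second inversion, so the figured bass is 64.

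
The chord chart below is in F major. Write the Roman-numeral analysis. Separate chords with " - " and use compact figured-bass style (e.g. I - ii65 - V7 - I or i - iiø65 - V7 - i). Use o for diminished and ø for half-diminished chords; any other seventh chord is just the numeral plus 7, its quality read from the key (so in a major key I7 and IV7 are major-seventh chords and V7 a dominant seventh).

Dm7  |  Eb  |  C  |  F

vi7 - bVII - V - I

Dm7 has root D, degree 6 in F major, so vi7.
Eb: major triad on Eb — chromatic; bVII (borrowed from the parallel minor).
C has root C, degree 5 in F major, so V.
F: root F is the tonic; major triad there is I.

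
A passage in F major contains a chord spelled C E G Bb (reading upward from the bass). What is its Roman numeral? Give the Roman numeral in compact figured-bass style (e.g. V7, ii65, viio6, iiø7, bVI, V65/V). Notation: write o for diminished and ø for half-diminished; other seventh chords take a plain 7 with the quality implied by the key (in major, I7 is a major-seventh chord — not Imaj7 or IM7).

V7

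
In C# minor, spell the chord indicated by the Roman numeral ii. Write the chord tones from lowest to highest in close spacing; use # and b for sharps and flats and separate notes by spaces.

Scale degree 2 in C# minor is D#; here the chord built on it is altered to a minor triad. ii is the minor supertonic, borrowed from the parallel major (the Dorian ii).
So the chord is D#-F#-A#.

D# F# A#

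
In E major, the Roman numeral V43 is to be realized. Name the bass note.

V in E major has root B; the chord is B-D#-F#-A.
The figure 43 means second inversion — the fifth is in the bass.

F#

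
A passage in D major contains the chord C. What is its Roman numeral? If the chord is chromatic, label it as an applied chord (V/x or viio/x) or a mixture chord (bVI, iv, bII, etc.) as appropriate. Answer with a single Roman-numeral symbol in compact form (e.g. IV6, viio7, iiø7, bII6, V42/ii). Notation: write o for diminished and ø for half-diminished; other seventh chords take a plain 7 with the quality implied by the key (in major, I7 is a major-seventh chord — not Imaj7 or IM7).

bVII

Stacked in thirds the chord is C-E-G: a major triad on C.
C is the lowered seventh degree of D major (diatonic 7 would be C#). This is a major triad on the lowered seventh degree (the subtonic), borrowed from the parallel minor.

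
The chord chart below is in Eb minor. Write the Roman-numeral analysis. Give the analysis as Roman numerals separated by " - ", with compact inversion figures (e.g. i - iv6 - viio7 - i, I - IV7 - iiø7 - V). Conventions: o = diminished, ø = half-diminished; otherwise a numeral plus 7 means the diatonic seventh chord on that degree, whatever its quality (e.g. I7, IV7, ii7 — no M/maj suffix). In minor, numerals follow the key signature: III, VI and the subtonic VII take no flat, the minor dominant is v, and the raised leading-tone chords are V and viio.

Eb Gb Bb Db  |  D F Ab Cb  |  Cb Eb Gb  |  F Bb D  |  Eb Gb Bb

Eb-Gb-Bb-Db has root Eb, degree 1 in Eb minor, so i7.
D-F-Ab-Cb: fully diminished seventh chord on D = scale degree 7 → viio7.
Cb-Eb-Gb has root Cb, degree 6 in Eb minor, so VI.
F-Bb-D has root Bb, degree 5 in Eb minor, so V64.
Eb-Gb-Bb has root Eb, degree 1 in Eb minor, so i.

i7 - viio7 - VI - V64 - i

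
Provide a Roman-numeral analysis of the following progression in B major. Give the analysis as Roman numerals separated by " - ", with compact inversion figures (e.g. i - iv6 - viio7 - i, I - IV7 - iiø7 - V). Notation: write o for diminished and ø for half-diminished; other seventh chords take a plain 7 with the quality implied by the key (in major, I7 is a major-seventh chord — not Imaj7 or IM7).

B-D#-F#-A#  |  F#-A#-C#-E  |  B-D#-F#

I7 - V7 - I

B-D#-F#-A#: root B is the tonic; major seventh chord there is I7.
F#-A#-C#-E: dominant seventh chord on F# = scale degree 5 → V7.
B-D#-F#: root B is the tonic; major triad there is I.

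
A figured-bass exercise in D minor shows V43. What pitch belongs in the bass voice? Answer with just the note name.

E

V in D minor has root A; the chord is A-C#-E-G.
The figure 43 means second inversion — the fifth is in the bass.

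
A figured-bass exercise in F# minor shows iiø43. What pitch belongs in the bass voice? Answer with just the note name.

D

iiø in F# minor has root G#; the chord is G#-B-D-F#.
The figure 43 means second inversion — the fifth is in the bass.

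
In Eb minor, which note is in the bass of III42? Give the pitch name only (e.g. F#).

F

III in Eb minor has root Gb; the chord is Gb-Bb-Db-F.
The figure 42 means third inversion — the seventh is in the bass.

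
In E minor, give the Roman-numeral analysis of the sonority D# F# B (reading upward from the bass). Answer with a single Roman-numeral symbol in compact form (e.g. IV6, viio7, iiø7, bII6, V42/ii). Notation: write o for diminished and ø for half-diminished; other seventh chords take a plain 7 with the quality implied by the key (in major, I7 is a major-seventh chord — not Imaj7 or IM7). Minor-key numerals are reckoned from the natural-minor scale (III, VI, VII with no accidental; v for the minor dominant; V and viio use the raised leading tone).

V6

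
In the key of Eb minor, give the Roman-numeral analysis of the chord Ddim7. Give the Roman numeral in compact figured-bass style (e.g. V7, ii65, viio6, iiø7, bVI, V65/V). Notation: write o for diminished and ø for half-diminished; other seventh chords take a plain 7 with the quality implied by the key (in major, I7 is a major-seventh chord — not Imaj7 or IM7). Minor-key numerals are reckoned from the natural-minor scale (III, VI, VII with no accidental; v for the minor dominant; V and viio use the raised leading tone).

viio7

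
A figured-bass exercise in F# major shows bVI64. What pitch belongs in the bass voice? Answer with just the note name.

bVI in F# major has root D; the chord is D-F#-A.
The figure 64 means second inversion — the fifth is in the bass.

A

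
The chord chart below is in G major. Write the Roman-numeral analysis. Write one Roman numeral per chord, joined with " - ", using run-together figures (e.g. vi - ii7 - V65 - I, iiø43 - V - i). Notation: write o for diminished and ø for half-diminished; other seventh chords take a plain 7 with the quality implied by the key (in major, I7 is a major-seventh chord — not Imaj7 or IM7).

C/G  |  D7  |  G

IV64 - V7 - I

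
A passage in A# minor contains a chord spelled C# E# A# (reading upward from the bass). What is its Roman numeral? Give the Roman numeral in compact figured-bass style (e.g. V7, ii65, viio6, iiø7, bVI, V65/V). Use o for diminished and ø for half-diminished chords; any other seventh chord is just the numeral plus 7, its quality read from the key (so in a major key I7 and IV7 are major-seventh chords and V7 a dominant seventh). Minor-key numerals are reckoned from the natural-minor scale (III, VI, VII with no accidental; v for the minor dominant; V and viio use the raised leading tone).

i6

Stacked in thirds the chord is A#-C#-E#: a minor triad on A#.
In A# minor, A# is the tonic; the diatonic minor triad there is i.
With C# in the bass the chord is in first inversion, so the figured bass is 6.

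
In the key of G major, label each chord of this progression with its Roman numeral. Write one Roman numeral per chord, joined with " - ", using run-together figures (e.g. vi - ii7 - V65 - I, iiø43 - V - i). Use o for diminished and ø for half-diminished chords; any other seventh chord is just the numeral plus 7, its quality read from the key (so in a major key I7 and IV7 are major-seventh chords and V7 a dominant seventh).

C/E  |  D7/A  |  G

C/E: major triad on C = scale degree 4 → IV6.
D7/A: root D is the dominant; dominant seventh chord there is V43.
G has root G, degree 1 in G major, so I.

IV6 - V43 - I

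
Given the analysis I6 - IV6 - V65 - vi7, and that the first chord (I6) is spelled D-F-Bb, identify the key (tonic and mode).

I6 is given as D-F-Bb — a major triad with root Bb.
If Bb is scale degree 1 and the mode makes that degree carry a major triad, the tonic is Bb and the mode is major.

Bb major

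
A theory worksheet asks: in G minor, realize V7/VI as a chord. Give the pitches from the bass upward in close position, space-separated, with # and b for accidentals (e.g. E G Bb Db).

Bb D F Ab

V7/VI is a secondary dominant — the dominant seventh of VI. VI in G minor is Eb, so the applied chord's root is Bb, a perfect fifth above.
Building a dominant seventh chord on Bb gives Bb-D-F-Ab.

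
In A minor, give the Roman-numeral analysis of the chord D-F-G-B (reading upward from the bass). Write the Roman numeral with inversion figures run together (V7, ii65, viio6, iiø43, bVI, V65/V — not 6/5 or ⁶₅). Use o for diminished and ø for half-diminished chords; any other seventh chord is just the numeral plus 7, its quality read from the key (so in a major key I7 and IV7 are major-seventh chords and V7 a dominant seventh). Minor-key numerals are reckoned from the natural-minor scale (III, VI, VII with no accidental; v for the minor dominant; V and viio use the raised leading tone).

The pitches G-B-D-F form a dominant seventh chord rooted on G.
G is scale degree 7 in A minor, and a dominant seventh chord on that degree is written VII7.
With D in the bass the chord is in second inversion, so the figured bass is 43.

VII43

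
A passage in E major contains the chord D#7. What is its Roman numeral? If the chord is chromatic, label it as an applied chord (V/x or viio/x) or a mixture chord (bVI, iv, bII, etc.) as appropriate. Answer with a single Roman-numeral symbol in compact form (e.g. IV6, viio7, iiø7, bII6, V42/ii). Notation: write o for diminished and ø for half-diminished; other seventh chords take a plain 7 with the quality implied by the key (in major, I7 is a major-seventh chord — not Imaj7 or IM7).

Stacked in thirds the chord is D#-F##-A#-C#: a dominant seventh chord on D#.
D# is not a diatonic chord root with this quality in E major, but it lies a perfect fifth above G# (iii), so the chord functions as an applied dominant of iii.

V7/iii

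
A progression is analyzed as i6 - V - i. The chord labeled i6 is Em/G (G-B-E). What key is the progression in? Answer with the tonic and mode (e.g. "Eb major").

E minor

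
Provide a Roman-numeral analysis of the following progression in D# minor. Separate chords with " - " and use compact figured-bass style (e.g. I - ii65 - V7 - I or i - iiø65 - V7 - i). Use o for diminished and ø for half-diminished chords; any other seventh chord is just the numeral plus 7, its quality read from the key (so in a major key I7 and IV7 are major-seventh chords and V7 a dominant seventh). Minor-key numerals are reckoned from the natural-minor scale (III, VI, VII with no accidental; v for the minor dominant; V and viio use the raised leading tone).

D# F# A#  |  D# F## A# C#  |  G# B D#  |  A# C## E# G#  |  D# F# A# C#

D#-F#-A#: root D# is the tonic; minor triad there is i.
D#-F##-A#-C#: a dominant seventh chord on D#, the applied dominant of iv → V7/iv.
G#-B-D# has root G#, degree 4 in D# minor, so iv.
A#-C##-E#-G# has root A#, degree 5 in D# minor, so V7.
D#-F#-A#-C# has root D#, degree 1 in D# minor, so i7.

i - V7/iv - iv - V7 - i7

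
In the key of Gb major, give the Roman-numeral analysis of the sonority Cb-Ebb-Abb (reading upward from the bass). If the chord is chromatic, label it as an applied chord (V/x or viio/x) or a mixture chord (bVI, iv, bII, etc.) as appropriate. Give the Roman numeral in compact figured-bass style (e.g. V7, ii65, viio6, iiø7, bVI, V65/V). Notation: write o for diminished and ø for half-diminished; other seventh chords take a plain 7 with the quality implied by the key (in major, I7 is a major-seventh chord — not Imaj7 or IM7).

bII6

Stacked in thirds the chord is Abb-Cb-Ebb: a major triad on Abb.
Abb is the lowered second degree of Gb major (diatonic 2 would be Ab). This is the Neapolitan sixth — a major triad on the lowered second degree, here in its customary first inversion.
With Cb in the bass the chord is in first inversion, so the figured bass is 6.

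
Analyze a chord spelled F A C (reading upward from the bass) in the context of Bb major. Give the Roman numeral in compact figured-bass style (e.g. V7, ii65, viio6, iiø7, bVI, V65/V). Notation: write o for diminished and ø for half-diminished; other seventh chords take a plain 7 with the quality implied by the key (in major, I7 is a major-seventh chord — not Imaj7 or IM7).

Stacked in thirds the chord is F-A-C: a major triad on F.
F is scale degree 5 in Bb major, and a major triad on that degree is written V.

V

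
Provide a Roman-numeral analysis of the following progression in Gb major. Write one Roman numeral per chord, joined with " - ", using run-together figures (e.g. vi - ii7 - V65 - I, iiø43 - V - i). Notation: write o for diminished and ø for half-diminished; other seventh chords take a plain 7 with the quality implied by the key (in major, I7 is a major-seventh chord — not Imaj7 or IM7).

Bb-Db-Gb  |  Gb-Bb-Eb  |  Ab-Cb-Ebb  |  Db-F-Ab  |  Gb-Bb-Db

Bb-Db-Gb: root Gb is the tonic; major triad there is I6.
Gb-Bb-Eb has root Eb, degree 6 in Gb major, so vi6.
Ab-Cb-Ebb: diminished triad on Ab — chromatic; iio (borrowed from the parallel minor).
Db-F-Ab: major triad on Db = scale degree 5 → V.
Gb-Bb-Db: root Gb is the tonic; major triad there is I.

I6 - vi6 - iio - V - I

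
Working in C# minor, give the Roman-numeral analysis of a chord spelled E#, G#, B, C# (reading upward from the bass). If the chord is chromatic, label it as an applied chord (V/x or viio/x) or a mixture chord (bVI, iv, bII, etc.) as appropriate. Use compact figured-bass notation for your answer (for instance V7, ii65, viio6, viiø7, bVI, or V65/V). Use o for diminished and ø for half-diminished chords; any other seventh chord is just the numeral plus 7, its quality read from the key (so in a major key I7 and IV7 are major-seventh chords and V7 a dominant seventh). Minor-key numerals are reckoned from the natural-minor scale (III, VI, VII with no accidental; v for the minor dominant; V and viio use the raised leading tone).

V65/iv

Stacked in thirds the chord is C#-E#-G#-B: a dominant seventh chord on C#.
C# is not a diatonic chord root with this quality in C# minor, but it lies a perfect fifth above F# (iv), so the chord functions as an applied dominant of iv.
With E# in the bass the chord is in first inversion, so the figured bass is 65.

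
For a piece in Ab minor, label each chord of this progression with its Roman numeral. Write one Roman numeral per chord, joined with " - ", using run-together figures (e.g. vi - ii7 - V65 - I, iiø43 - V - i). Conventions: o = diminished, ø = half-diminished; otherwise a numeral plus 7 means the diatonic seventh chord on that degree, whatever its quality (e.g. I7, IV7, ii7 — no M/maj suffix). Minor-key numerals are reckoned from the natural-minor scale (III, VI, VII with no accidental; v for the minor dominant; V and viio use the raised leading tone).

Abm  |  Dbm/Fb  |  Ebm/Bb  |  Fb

i - iv6 - v64 - VI

Abm: root Ab is the tonic; minor triad there is i.
Dbm/Fb: root Db is the subdominant; minor triad there is iv6.
Ebm/Bb has root Eb, degree 5 in Ab minor, so v64.
Fb: major triad on Fb = scale degree 6 → VI.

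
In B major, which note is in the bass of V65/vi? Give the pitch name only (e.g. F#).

F##

The applied chord V65/vi is rooted on D#: D#-F##-A#-C#.
The figure 65 means first inversion — the third is in the bass.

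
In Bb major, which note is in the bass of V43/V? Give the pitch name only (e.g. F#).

The applied chord V43/V is rooted on C: C-E-G-Bb.
The figure 43 means second inversion — the fifth is in the bass.

G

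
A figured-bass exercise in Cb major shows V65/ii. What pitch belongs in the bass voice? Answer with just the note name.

C

The applied chord V65/ii is rooted on Ab: Ab-C-Eb-Gb.
The figure 65 means first inversion — the third is in the bass.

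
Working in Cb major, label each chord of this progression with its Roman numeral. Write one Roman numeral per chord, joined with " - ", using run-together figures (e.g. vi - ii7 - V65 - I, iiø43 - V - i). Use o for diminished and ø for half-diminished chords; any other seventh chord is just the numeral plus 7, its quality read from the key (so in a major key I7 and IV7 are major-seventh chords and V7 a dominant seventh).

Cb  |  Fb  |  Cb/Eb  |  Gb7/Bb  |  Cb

I - IV - I6 - V65 - I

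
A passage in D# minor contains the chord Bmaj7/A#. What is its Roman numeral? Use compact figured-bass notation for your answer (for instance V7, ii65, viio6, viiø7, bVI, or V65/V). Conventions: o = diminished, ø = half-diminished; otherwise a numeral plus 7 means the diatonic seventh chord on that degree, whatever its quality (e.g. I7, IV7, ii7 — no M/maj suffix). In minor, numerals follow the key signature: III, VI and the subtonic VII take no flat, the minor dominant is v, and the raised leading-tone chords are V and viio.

VI42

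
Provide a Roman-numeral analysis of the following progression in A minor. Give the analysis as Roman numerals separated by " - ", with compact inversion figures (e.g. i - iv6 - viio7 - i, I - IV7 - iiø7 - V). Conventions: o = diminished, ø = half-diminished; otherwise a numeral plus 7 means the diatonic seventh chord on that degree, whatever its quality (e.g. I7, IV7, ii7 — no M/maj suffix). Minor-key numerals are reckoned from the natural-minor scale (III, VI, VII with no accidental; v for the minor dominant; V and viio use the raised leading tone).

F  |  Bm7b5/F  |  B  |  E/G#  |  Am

VI - iiø43 - V/V - V6 - i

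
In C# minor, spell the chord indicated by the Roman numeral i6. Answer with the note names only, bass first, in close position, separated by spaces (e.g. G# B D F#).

E G# C#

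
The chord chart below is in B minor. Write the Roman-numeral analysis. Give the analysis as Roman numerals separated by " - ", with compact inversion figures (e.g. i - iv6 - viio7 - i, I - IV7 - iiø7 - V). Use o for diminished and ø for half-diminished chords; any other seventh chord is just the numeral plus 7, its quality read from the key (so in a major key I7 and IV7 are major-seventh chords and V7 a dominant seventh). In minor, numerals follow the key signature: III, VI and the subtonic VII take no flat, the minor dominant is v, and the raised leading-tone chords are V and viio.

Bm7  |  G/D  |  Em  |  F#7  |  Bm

Bm7 has root B, degree 1 in B minor, so i7.
G/D: root G is the submediant; major triad there is VI64.
Em: minor triad on E = scale degree 4 → iv.
F#7: dominant seventh chord on F# = scale degree 5 → V7.
Bm has root B, degree 1 in B minor, so i.

i7 - VI64 - iv - V7 - i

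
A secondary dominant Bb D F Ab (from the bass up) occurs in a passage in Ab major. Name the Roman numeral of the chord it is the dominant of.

The chord is a dominant seventh chord on Bb.
A dominant resolves down a perfect fifth: Bb → Eb. In Ab major, Eb is scale degree 5, i.e. V.

V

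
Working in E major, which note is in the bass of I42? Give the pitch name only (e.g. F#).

D#

I in E major has root E; the chord is E-G#-B-D#.
The figure 42 means third inversion — the seventh is in the bass.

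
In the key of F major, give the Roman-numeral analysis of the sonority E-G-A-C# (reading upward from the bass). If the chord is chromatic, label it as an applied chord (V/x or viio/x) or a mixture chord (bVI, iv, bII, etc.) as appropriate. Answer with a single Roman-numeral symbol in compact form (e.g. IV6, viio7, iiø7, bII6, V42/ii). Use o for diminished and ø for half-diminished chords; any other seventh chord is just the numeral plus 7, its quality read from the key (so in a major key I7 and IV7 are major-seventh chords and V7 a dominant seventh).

V43/vi

Stacked in thirds the chord is A-C#-E-G: a dominant seventh chord on A.
A is not a diatonic chord root with this quality in F major, but it lies a perfect fifth above D (vi), so the chord functions as an applied dominant of vi.
With E in the bass the chord is in second inversion, so the figured bass is 43.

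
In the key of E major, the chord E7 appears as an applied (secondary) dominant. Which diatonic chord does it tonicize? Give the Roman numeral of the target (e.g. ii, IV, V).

IV

The chord is a dominant seventh chord on E.
A dominant resolves down a perfect fifth: E → A. In E major, A is scale degree 4, i.e. IV.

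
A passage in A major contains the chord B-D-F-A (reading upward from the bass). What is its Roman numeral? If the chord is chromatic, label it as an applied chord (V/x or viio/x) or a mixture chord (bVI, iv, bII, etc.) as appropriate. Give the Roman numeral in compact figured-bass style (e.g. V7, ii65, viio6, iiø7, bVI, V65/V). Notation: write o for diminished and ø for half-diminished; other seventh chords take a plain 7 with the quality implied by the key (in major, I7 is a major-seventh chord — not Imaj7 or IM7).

iiø7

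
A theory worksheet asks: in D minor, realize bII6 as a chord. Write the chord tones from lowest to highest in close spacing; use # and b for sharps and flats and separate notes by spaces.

G Bb Eb

bII6 is the Neapolitan sixth — a major triad on the lowered second degree, here in its customary first inversion. In D minor that root is Eb.
So the chord is Eb-G-Bb.
With the 6 figure the chord is in first inversion; from the bass G upward in close position it reads G-Bb-Eb.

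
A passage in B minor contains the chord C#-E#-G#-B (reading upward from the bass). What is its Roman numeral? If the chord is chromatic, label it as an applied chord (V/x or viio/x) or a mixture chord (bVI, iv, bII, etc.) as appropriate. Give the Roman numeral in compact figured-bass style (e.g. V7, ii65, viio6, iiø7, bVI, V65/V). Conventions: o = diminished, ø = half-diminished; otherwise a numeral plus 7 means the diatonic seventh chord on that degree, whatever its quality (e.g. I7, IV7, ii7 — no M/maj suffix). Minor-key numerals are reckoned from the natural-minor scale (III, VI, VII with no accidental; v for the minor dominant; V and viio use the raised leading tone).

V7/V

The pitches C#-E#-G#-B form a dominant seventh chord rooted on C#.
C# is not a diatonic chord root with this quality in B minor, but it lies a perfect fifth above F# (V), so the chord functions as an applied dominant of V.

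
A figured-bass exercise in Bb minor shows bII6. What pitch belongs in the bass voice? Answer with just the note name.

Eb

bII in Bb minor has root Cb; the chord is Cb-Eb-Gb.
The figure 6 means first inversion — the third is in the bass.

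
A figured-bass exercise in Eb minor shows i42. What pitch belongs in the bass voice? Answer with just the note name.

i in Eb minor has root Eb; the chord is Eb-Gb-Bb-Db.
The figure 42 means third inversion — the seventh is in the bass.

Db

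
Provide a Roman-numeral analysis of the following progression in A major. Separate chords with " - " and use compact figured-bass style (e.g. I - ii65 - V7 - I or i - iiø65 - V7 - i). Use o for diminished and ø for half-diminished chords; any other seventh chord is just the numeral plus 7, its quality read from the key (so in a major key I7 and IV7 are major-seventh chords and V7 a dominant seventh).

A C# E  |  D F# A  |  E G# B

A-C#-E has root A, degree 1 in A major, so I.
D-F#-A: major triad on D = scale degree 4 → IV.
E-G#-B has root E, degree 5 in A major, so V.

I - IV - V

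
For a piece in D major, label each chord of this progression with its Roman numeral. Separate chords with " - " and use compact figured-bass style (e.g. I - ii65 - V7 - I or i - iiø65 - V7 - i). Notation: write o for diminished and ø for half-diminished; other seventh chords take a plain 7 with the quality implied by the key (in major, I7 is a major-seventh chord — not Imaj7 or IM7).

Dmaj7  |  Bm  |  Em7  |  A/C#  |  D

Dmaj7 has root D, degree 1 in D major, so I7.
Bm: root B is the submediant; minor triad there is vi.
Em7: root E is the supertonic; minor seventh chord there is ii7.
A/C#: root A is the dominant; major triad there is V6.
D: root D is the tonic; major triad there is I.

I7 - vi - ii7 - V6 - I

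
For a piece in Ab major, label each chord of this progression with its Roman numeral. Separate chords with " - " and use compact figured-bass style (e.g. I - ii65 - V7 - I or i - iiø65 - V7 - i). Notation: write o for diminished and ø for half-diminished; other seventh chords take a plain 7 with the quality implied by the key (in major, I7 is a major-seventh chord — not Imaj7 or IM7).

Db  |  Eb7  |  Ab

IV - V7 - I

Db: major triad on Db = scale degree 4 → IV.
Eb7: dominant seventh chord on Eb = scale degree 5 → V7.
Ab: root Ab is the tonic; major triad there is I.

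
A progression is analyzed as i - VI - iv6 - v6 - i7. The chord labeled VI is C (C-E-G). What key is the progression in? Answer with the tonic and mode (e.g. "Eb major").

E minor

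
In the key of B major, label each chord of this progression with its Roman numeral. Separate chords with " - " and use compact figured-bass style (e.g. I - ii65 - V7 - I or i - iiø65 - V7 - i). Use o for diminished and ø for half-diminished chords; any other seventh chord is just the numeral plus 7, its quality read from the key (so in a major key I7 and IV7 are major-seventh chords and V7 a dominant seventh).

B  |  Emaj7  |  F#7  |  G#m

I - IV7 - V7 - vi

B: major triad on B = scale degree 1 → I.
Emaj7: major seventh chord on E = scale degree 4 → IV7.
F#7: dominant seventh chord on F# = scale degree 5 → V7.
G#m: minor triad on G# = scale degree 6 → vi.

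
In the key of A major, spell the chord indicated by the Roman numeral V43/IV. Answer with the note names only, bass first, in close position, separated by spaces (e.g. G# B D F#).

E G A C#

V43/IV is a secondary dominant — the dominant seventh of IV. IV in A major is D, so the applied chord's root is A, a perfect fifth above.
Building a dominant seventh chord on A gives A-C#-E-G.
The figured bass 43 indicates second inversion, placing the fifth (E) in the bass: E-G-A-C#.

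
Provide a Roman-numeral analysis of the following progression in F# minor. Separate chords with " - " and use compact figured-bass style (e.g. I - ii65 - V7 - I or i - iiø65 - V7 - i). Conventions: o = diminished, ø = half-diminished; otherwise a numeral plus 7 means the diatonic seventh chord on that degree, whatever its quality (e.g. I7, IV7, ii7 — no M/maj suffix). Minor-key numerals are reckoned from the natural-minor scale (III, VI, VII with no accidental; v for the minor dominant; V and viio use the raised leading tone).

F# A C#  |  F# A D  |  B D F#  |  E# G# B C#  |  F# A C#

F#-A-C# has root F#, degree 1 in F# minor, so i.
F#-A-D has root D, degree 6 in F# minor, so VI6.
B-D-F# has root B, degree 4 in F# minor, so iv.
E#-G#-B-C#: root C# is the dominant; dominant seventh chord there is V65.
F#-A-C#: root F# is the tonic; minor triad there is i.

i - VI6 - iv - V65 - i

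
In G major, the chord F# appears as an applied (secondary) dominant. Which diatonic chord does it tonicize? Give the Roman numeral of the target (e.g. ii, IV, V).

iii

The chord is a major triad on F#.
A dominant resolves down a perfect fifth: F# → B. In G major, B is scale degree 3, i.e. iii.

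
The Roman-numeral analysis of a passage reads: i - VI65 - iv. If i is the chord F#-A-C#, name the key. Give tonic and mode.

F# minor

i is given as F#-A-C# — a minor triad with root F#.
If F# is scale degree 1 and the mode makes that degree carry a minor triad, the tonic is F# and the mode is minor.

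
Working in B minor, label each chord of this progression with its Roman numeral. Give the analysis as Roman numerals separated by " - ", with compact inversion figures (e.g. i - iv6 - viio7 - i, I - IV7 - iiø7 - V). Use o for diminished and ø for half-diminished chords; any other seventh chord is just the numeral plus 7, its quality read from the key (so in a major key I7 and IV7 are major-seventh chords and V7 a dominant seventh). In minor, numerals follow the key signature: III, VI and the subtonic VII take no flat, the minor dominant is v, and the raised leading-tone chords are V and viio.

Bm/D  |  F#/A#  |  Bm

Bm/D has root B, degree 1 in B minor, so i6.
F#/A#: root F# is the dominant; major triad there is V6.
Bm: minor triad on B = scale degree 1 → i.

i6 - V6 - i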